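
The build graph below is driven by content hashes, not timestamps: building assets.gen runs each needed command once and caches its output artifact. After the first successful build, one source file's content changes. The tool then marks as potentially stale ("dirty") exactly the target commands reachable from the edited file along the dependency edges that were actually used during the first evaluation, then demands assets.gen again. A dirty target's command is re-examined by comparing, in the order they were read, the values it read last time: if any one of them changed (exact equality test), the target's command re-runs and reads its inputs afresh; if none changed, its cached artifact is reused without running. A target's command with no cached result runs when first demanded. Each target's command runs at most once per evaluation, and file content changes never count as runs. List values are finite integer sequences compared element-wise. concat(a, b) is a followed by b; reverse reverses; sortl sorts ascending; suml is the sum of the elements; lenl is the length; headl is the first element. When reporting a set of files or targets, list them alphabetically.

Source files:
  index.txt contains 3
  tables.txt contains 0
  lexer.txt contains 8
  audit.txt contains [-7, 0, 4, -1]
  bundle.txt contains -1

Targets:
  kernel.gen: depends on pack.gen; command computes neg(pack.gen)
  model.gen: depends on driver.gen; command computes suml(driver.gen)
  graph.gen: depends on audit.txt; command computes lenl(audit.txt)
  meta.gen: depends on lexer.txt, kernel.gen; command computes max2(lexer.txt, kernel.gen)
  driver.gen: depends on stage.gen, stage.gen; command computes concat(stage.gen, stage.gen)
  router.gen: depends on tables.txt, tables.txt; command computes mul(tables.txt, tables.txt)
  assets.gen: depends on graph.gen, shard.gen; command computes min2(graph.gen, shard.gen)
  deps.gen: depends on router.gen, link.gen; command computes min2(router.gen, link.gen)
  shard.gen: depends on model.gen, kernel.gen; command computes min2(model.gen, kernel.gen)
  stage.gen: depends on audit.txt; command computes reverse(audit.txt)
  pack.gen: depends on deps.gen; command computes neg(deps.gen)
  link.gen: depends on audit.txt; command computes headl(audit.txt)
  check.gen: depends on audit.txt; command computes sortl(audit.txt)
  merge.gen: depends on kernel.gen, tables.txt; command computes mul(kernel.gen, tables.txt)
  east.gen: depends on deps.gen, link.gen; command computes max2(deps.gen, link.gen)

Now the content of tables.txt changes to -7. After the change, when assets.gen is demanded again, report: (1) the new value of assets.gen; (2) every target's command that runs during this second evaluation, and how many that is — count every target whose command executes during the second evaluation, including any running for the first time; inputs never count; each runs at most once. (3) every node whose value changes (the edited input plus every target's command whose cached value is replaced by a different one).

Initial pass — values computed on the first demand:
  graph.gen = lenl([-7, 0, 4, -1]) = 4
  link.gen = headl([-7, 0, 4, -1]) = -7
  router.gen = mul(0, 0) = 0
  deps.gen = min2(0, -7) = -7
  pack.gen = neg(-7) = 7
  kernel.gen = neg(7) = -7
  stage.gen = reverse([-7, 0, 4, -1]) = [-1, 4, 0, -7]
  driver.gen = concat([-1, 4, 0, -7], [-1, 4, 0, -7]) = [-1, 4, 0, -7, -1, 4, 0, -7]
  model.gen = suml([-1, 4, 0, -7, -1, 4, 0, -7]) = -8
  shard.gen = min2(-8, -7) = -8
  assets.gen = min2(4, -8) = -8

Second demand — change propagation:
  router.gen: re-runs because tables.txt 0->-7; tables.txt 0->-7; new result 49.
  deps.gen: re-runs because router.gen 0->49; new result -7 (unchanged).
  pack.gen: re-examined; everything it read last time is the same (deps.gen unchanged) — cache 7 kept, no run.
  kernel.gen: re-examined; everything it read last time is the same (pack.gen unchanged) — cache -7 kept, no run.
  shard.gen: re-examined; everything it read last time is the same (model.gen unchanged, kernel.gen unchanged) — cache -8 kept, no run.
  assets.gen: re-examined; everything it read last time is the same (graph.gen unchanged, shard.gen unchanged) — cache -8 kept, no run.

The important point: deps.gen recomputes to an identical value, and the output ends up unchanged.

assets.gen now evaluates to -8.
Run set: deps.gen, router.gen (2 run).
Changed values: router.gen, tables.txt.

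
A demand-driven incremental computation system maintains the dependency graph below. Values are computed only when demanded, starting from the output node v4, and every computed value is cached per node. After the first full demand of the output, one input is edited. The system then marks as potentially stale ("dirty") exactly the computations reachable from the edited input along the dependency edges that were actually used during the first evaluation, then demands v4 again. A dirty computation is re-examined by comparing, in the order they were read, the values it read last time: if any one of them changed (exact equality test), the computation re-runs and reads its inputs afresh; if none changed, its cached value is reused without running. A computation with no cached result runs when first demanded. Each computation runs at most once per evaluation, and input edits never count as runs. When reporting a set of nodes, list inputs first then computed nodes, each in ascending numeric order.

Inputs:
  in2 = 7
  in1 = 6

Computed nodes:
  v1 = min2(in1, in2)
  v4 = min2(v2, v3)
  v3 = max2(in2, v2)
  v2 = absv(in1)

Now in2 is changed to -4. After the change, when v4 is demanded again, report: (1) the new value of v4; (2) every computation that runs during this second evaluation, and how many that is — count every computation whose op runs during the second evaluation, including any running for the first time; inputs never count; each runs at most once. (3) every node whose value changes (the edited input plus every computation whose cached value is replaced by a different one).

New value of v4: 6.
Computations that run: v3, v4 — 2 in total.
Values that change: in2, v3.

First evaluation (everything demanded from the output):
  v2 = absv(6) = 6
  v3 = max2(7, 6) = 7
  v4 = min2(6, 7) = 6

Propagation after the edit:
  v3: runs — in2 7->-4; result 6.
  v4: runs — v3 7->6; result 6 (same value as before).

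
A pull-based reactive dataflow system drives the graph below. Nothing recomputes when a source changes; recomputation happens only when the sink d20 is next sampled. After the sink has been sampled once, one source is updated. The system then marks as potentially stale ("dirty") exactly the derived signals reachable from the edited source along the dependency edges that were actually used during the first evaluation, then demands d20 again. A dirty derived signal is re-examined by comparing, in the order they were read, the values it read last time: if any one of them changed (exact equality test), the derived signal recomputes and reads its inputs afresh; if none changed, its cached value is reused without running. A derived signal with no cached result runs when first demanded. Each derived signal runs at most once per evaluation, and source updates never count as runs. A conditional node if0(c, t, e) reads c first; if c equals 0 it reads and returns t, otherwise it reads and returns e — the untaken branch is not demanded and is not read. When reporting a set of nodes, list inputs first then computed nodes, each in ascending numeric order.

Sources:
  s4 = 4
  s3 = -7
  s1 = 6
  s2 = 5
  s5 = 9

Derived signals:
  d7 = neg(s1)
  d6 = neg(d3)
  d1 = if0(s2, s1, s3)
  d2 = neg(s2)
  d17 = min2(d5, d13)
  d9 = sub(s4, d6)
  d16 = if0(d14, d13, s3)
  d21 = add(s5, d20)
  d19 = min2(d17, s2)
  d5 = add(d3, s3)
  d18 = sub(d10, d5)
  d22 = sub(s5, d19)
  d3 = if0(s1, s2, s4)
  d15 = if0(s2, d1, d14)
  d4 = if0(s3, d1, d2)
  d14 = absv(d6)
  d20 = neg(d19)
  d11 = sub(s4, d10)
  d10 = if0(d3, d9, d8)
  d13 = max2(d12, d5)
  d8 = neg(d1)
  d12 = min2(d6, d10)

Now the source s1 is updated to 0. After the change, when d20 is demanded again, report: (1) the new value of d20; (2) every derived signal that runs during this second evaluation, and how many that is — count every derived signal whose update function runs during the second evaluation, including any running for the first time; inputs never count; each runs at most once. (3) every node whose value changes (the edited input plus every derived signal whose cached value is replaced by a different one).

New value of d20: 2.
Derived signals that run: d3, d5, d6, d10, d12, d13, d17, d19, d20 — 9 in total.
Values that change: s1, d3, d5, d6, d12, d13, d17, d19, d20.

First evaluation (everything demanded from the output):
  d1 = if0(s2=5 -> else branch s3) = -7
  d3 = if0(s1=6 -> else branch s4) = 4
  d5 = add(4, -7) = -3
  d6 = neg(4) = -4
  d8 = neg(-7) = 7
  d10 = if0(d3=4 -> else branch d8) = 7
  d12 = min2(-4, 7) = -4
  d13 = max2(-4, -3) = -3
  d17 = min2(-3, -3) = -3
  d19 = min2(-3, 5) = -3
  d20 = neg(-3) = 3

Propagation after the edit:
  d3: runs — s1 6->0; result 5.
  d5: runs — d3 4->5; result -2.
  d6: runs — d3 4->5; result -5.
  d10: runs — d3 4->5; result 7 (same value as before).
  d12: runs — d6 -4->-5; result -5.
  d13: runs — d12 -4->-5; d5 -3->-2; result -2.
  d17: runs — d5 -3->-2; d13 -3->-2; result -2.
  d19: runs — d17 -3->-2; result -2.
  d20: runs — d19 -3->-2; result 2.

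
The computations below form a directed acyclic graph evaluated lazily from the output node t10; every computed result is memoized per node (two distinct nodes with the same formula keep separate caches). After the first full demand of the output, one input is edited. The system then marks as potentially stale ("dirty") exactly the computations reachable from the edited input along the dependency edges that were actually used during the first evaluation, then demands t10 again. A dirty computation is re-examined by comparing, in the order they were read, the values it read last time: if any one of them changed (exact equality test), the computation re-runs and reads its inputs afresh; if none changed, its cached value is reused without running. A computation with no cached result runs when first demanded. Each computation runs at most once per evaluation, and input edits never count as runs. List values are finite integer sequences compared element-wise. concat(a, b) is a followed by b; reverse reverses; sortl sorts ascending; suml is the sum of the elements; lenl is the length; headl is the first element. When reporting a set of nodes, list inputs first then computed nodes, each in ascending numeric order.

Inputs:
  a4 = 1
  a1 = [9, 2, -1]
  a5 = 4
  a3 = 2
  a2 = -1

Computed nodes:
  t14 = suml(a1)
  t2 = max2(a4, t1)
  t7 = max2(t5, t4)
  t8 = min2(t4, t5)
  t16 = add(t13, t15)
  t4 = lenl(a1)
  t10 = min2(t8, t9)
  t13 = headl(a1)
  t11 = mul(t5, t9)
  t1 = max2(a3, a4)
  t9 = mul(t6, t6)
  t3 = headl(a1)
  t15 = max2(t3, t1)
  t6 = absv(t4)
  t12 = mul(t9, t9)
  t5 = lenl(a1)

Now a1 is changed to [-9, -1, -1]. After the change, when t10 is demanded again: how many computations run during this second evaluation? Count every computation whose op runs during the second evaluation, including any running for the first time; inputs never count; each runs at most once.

2 computations run: t4, t5.
Note where the cutoff bites: t6 is checked, finds nothing changed, and keeps its cache.

First demand of the output computes:
  t4 = lenl([9, 2, -1]) = 3
  t5 = lenl([9, 2, -1]) = 3
  t6 = absv(3) = 3
  t8 = min2(3, 3) = 3
  t9 = mul(3, 3) = 9
  t10 = min2(3, 9) = 3

After the edit, cleaning proceeds:
  t4: a read changed (a1 [9, 2, -1]->[-9, -1, -1]) — executes, giving 3 — identical to its old value.
  t5: a read changed (a1 [9, 2, -1]->[-9, -1, -1]) — executes, giving 3 — identical to its old value.
  t6: dirty, but its reads are unchanged (t4 unchanged); cached 3 stands.
  t8: dirty, but its reads are unchanged (t4 unchanged, t5 unchanged); cached 3 stands.
  t9: dirty, but its reads are unchanged (t6 unchanged, t6 unchanged); cached 9 stands.
  t10: dirty, but its reads are unchanged (t8 unchanged, t9 unchanged); cached 3 stands.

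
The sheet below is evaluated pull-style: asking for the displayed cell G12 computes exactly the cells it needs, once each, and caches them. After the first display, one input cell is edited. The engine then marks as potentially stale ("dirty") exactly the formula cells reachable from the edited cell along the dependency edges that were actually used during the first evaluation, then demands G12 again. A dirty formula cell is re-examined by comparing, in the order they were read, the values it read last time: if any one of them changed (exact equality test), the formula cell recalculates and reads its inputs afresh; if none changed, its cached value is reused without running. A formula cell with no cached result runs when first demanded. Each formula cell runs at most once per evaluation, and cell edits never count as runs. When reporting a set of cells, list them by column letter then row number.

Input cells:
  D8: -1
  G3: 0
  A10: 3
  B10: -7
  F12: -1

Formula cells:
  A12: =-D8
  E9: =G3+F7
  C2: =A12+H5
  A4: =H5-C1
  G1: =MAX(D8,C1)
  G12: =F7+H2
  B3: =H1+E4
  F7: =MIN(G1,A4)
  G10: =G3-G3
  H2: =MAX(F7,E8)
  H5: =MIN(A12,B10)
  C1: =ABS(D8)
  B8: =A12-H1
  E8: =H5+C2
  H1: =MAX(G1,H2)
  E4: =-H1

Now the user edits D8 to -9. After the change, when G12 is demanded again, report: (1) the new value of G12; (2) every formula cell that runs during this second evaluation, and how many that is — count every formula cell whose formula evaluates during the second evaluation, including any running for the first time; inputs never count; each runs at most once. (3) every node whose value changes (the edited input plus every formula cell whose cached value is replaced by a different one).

Demanding G12 again yields -21.
10 formula cells run: A4, A12, C1, C2, E8, F7, G1, G12, H2, H5.
The nodes whose values change: A4, A12, C1, C2, D8, E8, F7, G1, G12, H2.

First demand of the output computes:
  A12 = -(-1) = 1
  C1 = ABS(-1) = 1
  G1 = MAX(-1, 1) = 1
  H5 = MIN(1, -7) = -7
  A4 = -7 - 1 = -8
  C2 = 1 + -7 = -6
  E8 = -7 + -6 = -13
  F7 = MIN(1, -8) = -8
  H2 = MAX(-8, -13) = -8
  G12 = -8 + -8 = -16

After the edit, cleaning proceeds:
  A12: a read changed (D8 -1->-9) — executes, giving 9.
  C1: a read changed (D8 -1->-9) — executes, giving 9.
  G1: a read changed (D8 -1->-9; C1 1->9) — executes, giving 9.
  H5: a read changed (A12 1->9) — executes, giving -7 — identical to its old value.
  A4: a read changed (C1 1->9) — executes, giving -16.
  C2: a read changed (A12 1->9) — executes, giving 2.
  E8: a read changed (C2 -6->2) — executes, giving -5.
  F7: a read changed (G1 1->9; A4 -8->-16) — executes, giving -16.
  H2: a read changed (F7 -8->-16; E8 -13->-5) — executes, giving -5.
  G12: a read changed (F7 -8->-16; H2 -8->-5) — executes, giving -21.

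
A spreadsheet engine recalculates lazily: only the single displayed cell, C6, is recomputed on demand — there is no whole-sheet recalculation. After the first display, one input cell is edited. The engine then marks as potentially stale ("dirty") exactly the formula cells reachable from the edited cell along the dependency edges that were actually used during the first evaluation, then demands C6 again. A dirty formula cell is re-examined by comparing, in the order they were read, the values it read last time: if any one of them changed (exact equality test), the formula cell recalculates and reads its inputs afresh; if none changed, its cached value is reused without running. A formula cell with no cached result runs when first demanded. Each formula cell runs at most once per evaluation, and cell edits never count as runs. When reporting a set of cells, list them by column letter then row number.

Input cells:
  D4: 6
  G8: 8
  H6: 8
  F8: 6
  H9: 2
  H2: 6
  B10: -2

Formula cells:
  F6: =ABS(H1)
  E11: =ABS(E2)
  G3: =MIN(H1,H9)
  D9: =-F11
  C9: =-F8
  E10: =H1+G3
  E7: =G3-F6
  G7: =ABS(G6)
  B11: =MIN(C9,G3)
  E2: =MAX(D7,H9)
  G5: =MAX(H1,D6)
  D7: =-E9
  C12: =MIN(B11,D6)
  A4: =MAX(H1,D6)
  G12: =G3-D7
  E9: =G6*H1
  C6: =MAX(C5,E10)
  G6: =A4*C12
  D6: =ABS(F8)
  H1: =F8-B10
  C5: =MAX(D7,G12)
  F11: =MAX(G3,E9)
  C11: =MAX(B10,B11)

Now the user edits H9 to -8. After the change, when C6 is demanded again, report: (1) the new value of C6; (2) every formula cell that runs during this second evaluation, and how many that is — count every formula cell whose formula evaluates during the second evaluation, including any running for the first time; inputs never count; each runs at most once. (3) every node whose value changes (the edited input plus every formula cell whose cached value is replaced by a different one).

First evaluation (everything demanded from the output):
  C9 = -(6) = -6
  D6 = ABS(6) = 6
  H1 = 6 - -2 = 8
  A4 = MAX(8, 6) = 8
  G3 = MIN(8, 2) = 2
  B11 = MIN(-6, 2) = -6
  C12 = MIN(-6, 6) = -6
  E10 = 8 + 2 = 10
  G6 = 8 * -6 = -48
  E9 = -48 * 8 = -384
  D7 = -(-384) = 384
  G12 = 2 - 384 = -382
  C5 = MAX(384, -382) = 384
  C6 = MAX(384, 10) = 384

Propagation after the edit:
  G3: runs — H9 2->-8; result -8.
  B11: runs — G3 2->-8; result -8.
  C12: runs — B11 -6->-8; result -8.
  E10: runs — G3 2->-8; result 0.
  G6: runs — C12 -6->-8; result -64.
  E9: runs — G6 -48->-64; result -512.
  D7: runs — E9 -384->-512; result 512.
  G12: runs — G3 2->-8; D7 384->512; result -520.
  C5: runs — D7 384->512; G12 -382->-520; result 512.
  C6: runs — C5 384->512; E10 10->0; result 512.

New value of C6: 512.
Formula cells that run: B11, C5, C6, C12, D7, E9, E10, G3, G6, G12 — 10 in total.
Values that change: B11, C5, C6, C12, D7, E9, E10, G3, G6, G12, H9.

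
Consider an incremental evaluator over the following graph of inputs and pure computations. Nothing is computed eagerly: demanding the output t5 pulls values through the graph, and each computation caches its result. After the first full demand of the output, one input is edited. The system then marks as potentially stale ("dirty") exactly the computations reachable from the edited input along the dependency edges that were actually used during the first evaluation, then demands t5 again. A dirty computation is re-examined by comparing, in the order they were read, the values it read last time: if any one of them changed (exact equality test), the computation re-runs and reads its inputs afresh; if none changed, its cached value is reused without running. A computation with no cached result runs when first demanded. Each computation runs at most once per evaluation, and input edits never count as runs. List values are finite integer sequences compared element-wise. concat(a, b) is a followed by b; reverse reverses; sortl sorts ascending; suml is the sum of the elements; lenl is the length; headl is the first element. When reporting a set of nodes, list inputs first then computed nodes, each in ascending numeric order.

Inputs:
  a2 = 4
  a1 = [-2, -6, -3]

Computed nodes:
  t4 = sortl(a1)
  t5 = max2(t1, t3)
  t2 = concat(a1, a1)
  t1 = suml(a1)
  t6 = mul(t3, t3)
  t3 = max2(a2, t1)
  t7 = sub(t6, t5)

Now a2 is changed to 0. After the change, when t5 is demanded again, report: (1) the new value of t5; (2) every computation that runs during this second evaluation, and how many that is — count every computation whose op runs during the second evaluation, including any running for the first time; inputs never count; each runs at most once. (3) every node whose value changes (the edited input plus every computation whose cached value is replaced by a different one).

t5 now evaluates to 0.
Run set: t3, t5 (2 run).
Changed values: a2, t3, t5.

Initial pass — values computed on the first demand:
  t1 = suml([-2, -6, -3]) = -11
  t3 = max2(4, -11) = 4
  t5 = max2(-11, 4) = 4

Second demand — change propagation:
  t3: re-runs because a2 4->0; new result 0.
  t5: re-runs because t3 4->0; new result 0.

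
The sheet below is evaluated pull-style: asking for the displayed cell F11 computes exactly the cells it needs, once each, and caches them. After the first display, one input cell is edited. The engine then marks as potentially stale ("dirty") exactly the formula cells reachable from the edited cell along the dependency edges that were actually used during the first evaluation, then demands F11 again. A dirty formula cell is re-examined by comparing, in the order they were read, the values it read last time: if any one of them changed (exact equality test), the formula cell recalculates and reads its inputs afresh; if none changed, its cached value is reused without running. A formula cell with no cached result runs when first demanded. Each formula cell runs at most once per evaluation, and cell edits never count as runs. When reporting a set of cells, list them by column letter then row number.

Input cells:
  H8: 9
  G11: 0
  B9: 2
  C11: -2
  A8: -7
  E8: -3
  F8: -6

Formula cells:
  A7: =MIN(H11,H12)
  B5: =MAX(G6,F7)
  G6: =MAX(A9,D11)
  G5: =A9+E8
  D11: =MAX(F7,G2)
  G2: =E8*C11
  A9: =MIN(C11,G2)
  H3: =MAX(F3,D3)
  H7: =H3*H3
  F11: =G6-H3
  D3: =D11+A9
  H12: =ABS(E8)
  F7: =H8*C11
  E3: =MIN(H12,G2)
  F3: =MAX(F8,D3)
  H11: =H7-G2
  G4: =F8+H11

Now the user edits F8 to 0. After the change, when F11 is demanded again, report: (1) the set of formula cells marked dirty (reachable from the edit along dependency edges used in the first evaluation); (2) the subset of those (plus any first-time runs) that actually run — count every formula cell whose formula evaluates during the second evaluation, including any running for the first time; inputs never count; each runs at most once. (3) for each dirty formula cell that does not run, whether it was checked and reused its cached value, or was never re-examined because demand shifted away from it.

The edit dirties: F3, F11, H3.
1 formula cells run: F3.
Cache hits after checking: F11, H3.
Note the absorption at F3: it re-runs yet its value is the same, leaving the output's value untouched.

First demand of the output computes:
  F7 = 9 * -2 = -18
  G2 = -3 * -2 = 6
  A9 = MIN(-2, 6) = -2
  D11 = MAX(-18, 6) = 6
  D3 = 6 + -2 = 4
  F3 = MAX(-6, 4) = 4
  G6 = MAX(-2, 6) = 6
  H3 = MAX(4, 4) = 4
  F11 = 6 - 4 = 2

After the edit, cleaning proceeds:
  F3: a read changed (F8 -6->0) — executes, giving 4 — identical to its old value.
  H3: dirty, but its reads are unchanged (F3 unchanged, D3 unchanged); cached 4 stands.
  F11: dirty, but its reads are unchanged (G6 unchanged, H3 unchanged); cached 2 stands.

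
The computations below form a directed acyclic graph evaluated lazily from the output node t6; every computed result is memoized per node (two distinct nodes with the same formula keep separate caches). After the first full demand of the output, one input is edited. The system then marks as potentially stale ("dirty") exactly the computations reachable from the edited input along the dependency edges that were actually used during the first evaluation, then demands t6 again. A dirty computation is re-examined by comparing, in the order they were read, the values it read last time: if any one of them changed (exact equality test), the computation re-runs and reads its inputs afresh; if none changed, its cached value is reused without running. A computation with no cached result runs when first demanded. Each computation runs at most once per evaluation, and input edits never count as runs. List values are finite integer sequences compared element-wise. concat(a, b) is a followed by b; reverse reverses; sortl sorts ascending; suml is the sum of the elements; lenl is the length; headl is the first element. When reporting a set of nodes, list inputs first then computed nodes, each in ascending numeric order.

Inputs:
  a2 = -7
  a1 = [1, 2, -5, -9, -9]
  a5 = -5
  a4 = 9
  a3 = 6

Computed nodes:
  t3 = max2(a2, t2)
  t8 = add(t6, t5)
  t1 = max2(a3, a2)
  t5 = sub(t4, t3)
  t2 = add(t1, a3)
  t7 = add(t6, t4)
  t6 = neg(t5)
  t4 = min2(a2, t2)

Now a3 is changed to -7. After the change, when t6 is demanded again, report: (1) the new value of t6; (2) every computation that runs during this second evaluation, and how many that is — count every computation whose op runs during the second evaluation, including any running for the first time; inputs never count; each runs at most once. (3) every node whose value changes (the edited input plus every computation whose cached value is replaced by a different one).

First demand of the output computes:
  t1 = max2(6, -7) = 6
  t2 = add(6, 6) = 12
  t3 = max2(-7, 12) = 12
  t4 = min2(-7, 12) = -7
  t5 = sub(-7, 12) = -19
  t6 = neg(-19) = 19

After the edit, cleaning proceeds:
  t1: a read changed (a3 6->-7) — executes, giving -7.
  t2: a read changed (t1 6->-7; a3 6->-7) — executes, giving -14.
  t3: a read changed (t2 12->-14) — executes, giving -7.
  t4: a read changed (t2 12->-14) — executes, giving -14.
  t5: a read changed (t4 -7->-14; t3 12->-7) — executes, giving -7.
  t6: a read changed (t5 -19->-7) — executes, giving 7.

Demanding t6 again yields 7.
6 computations run: t1, t2, t3, t4, t5, t6.
The nodes whose values change: a3, t1, t2, t3, t4, t5, t6.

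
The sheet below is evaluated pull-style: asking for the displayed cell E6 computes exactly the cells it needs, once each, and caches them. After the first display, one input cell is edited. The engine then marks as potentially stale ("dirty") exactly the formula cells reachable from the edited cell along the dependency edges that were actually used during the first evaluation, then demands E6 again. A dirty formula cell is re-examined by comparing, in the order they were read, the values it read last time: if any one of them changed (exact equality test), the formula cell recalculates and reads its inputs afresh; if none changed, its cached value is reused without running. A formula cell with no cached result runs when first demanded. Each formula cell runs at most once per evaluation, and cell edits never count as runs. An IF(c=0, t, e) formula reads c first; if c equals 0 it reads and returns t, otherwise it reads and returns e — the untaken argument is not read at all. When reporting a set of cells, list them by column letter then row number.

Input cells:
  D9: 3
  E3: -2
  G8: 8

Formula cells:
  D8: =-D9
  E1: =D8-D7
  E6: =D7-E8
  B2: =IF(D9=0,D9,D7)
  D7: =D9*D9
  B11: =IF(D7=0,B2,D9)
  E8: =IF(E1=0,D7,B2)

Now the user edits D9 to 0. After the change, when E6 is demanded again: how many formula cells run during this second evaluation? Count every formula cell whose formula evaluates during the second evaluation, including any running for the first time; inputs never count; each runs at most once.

First demand of the output computes:
  D7 = 3 * 3 = 9
  B2 = IF(D9=0: D9=3 -> else branch D7) = 9
  D8 = -(3) = -3
  E1 = -3 - 9 = -12
  E8 = IF(E1=0: E1=-12 -> else branch B2) = 9
  E6 = 9 - 9 = 0

After the edit, cleaning proceeds:
  D7: a read changed (D9 3->0; D9 3->0) — executes, giving 0.
  B2: stays stale; no demand reaches it after the flip.
  D8: a read changed (D9 3->0) — executes, giving 0.
  E1: a read changed (D8 -3->0; D7 9->0) — executes, giving 0.
  E8: a read changed (E1 -12->0) — executes, giving 0.
  E6: a read changed (D7 9->0; E8 9->0) — executes, giving 0 — identical to its old value.

Note the branch switch — demand abandons B2, which is never re-examined.

5 formula cells run: D7, D8, E1, E6, E8.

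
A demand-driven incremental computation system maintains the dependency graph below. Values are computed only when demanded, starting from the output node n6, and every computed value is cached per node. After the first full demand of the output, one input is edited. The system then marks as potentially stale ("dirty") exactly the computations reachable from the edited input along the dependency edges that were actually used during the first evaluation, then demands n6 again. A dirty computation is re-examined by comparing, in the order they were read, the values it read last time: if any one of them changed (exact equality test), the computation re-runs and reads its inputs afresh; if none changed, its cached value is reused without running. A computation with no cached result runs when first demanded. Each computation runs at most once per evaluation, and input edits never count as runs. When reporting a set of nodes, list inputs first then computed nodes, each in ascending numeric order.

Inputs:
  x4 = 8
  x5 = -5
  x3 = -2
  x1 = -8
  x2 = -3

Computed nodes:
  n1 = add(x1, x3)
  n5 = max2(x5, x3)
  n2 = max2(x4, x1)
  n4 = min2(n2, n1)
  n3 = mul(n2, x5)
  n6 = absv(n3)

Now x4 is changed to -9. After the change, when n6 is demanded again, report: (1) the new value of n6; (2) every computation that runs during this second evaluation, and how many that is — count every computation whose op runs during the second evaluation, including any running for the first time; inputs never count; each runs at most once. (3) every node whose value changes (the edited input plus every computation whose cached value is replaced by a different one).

New value of n6: 40.
Computations that run: n2, n3, n6 — 3 in total.
Values that change: x4, n2, n3.

First evaluation (everything demanded from the output):
  n2 = max2(8, -8) = 8
  n3 = mul(8, -5) = -40
  n6 = absv(-40) = 40

Propagation after the edit:
  n2: runs — x4 8->-9; result -8.
  n3: runs — n2 8->-8; result 40.
  n6: runs — n3 -40->40; result 40 (same value as before).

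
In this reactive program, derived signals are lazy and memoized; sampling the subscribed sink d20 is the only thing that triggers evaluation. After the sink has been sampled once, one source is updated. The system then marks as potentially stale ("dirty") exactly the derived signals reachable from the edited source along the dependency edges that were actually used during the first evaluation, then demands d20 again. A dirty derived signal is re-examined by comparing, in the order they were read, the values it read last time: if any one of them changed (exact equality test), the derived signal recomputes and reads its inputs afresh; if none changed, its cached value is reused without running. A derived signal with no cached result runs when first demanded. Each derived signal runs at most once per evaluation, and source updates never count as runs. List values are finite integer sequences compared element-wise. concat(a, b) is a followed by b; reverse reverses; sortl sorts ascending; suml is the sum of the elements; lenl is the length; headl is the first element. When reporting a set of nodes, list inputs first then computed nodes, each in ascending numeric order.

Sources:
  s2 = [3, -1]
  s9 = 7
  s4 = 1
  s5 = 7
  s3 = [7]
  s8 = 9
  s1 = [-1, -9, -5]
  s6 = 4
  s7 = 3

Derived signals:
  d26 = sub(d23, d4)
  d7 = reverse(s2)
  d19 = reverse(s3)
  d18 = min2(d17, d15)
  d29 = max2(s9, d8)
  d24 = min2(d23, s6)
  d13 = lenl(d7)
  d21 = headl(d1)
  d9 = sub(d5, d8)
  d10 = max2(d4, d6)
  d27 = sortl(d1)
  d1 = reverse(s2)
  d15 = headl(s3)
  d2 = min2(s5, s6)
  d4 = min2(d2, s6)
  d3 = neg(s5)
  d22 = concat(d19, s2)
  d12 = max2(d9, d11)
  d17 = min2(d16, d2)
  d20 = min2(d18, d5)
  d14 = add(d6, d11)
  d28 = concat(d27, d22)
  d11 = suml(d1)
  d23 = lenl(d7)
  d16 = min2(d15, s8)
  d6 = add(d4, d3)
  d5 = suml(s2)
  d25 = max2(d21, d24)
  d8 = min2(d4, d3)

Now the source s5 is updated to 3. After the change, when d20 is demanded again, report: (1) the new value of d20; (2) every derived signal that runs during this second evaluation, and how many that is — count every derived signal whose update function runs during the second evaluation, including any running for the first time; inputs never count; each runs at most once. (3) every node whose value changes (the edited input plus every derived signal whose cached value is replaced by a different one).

First demand of the output computes:
  d2 = min2(7, 4) = 4
  d5 = suml([3, -1]) = 2
  d15 = headl([7]) = 7
  d16 = min2(7, 9) = 7
  d17 = min2(7, 4) = 4
  d18 = min2(4, 7) = 4
  d20 = min2(4, 2) = 2

After the edit, cleaning proceeds:
  d2: a read changed (s5 7->3) — executes, giving 3.
  d17: a read changed (d2 4->3) — executes, giving 3.
  d18: a read changed (d17 4->3) — executes, giving 3.
  d20: a read changed (d18 4->3) — executes, giving 2 — identical to its old value.

Demanding d20 again yields 2.
4 derived signals run: d2, d17, d18, d20.
The nodes whose values change: s5, d2, d17, d18.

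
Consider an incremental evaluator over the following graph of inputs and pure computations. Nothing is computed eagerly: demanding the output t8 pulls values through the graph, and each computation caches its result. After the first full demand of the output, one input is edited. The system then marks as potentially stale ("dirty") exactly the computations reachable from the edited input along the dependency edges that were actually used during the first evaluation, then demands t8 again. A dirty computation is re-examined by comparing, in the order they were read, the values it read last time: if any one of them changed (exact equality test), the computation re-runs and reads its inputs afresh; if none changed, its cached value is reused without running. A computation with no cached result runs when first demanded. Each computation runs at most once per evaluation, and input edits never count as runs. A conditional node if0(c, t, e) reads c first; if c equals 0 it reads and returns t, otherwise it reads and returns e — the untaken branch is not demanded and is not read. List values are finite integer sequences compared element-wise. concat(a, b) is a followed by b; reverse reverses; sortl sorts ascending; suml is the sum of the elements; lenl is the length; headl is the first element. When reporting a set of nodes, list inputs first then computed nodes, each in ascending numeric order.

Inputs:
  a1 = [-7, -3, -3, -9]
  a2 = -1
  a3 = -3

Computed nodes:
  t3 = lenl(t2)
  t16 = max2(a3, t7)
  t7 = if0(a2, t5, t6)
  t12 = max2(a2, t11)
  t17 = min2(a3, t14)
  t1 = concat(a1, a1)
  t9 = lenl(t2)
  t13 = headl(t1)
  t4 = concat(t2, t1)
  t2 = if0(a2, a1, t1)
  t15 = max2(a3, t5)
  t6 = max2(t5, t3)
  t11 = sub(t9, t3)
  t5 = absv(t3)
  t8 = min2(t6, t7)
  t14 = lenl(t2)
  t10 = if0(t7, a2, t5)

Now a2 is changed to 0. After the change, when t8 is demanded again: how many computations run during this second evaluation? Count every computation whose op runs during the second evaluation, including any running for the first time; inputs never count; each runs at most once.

Run set: t2, t3, t5, t6, t7, t8 (6 run).

Initial pass — values computed on the first demand:
  t1 = concat([-7, -3, -3, -9], [-7, -3, -3, -9]) = [-7, -3, -3, -9, -7, -3, -3, -9]
  t2 = if0(a2=-1 -> else branch t1) = [-7, -3, -3, -9, -7, -3, -3, -9]
  t3 = lenl([-7, -3, -3, -9, -7, -3, -3, -9]) = 8
  t5 = absv(8) = 8
  t6 = max2(8, 8) = 8
  t7 = if0(a2=-1 -> else branch t6) = 8
  t8 = min2(8, 8) = 8

Second demand — change propagation:
  t2: re-runs because a2 -1->0; new result [-7, -3, -3, -9].
  t3: re-runs because t2 [-7, -3, -3, -9, -7, -3, -3, -9]->[-7, -3, -3, -9]; new result 4.
  t5: re-runs because t3 8->4; new result 4.
  t6: re-runs because t5 8->4; t3 8->4; new result 4.
  t7: re-runs because a2 -1->0; t6 8->4; new result 4.
  t8: re-runs because t6 8->4; t7 8->4; new result 4.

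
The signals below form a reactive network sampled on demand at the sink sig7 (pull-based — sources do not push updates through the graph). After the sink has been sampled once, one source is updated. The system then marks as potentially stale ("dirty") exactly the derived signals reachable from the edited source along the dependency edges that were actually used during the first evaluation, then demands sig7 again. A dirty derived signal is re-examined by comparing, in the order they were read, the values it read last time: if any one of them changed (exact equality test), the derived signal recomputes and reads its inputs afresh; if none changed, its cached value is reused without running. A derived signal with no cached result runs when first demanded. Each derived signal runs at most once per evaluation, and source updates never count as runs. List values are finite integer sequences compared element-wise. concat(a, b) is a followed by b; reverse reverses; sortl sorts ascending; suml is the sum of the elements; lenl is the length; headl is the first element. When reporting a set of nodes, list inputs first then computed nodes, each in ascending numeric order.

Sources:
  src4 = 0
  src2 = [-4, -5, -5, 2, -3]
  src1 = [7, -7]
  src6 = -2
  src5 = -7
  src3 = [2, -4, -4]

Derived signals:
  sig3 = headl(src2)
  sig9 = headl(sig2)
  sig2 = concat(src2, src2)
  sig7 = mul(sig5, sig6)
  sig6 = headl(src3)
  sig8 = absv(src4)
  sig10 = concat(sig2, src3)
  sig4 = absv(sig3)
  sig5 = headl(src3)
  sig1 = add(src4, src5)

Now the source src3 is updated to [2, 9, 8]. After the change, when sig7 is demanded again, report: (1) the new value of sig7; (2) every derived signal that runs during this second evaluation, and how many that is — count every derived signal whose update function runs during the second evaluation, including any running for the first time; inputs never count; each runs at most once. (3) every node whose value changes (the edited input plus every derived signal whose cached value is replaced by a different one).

sig7 now evaluates to 4.
Run set: sig5, sig6 (2 run).
Changed values: src3.
The important point: at sig7 every value read last time is unchanged, so the dirty flag clears without a run.

Initial pass — values computed on the first demand:
  sig5 = headl([2, -4, -4]) = 2
  sig6 = headl([2, -4, -4]) = 2
  sig7 = mul(2, 2) = 4

Second demand — change propagation:
  sig5: re-runs because src3 [2, -4, -4]->[2, 9, 8]; new result 2 (unchanged).
  sig6: re-runs because src3 [2, -4, -4]->[2, 9, 8]; new result 2 (unchanged).
  sig7: re-examined; everything it read last time is the same (sig5 unchanged, sig6 unchanged) — cache 4 kept, no run.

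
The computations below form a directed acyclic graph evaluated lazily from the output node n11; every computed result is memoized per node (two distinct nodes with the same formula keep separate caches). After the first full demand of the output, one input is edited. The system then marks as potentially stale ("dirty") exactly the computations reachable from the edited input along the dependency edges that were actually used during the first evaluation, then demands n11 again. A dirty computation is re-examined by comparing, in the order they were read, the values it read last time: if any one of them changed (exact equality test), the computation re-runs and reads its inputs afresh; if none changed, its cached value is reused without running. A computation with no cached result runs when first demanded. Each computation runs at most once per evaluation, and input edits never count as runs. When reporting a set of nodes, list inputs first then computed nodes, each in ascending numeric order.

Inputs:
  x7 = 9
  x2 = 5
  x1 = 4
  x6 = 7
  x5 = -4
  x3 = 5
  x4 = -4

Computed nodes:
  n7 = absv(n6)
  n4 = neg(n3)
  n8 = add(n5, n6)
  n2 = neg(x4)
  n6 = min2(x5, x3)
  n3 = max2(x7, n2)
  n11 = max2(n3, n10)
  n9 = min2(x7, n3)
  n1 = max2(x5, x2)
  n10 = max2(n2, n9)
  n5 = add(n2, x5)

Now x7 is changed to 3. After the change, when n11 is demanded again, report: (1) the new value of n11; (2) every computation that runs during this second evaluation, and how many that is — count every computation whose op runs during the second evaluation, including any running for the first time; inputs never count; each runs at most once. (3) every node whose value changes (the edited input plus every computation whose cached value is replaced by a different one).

Demanding n11 again yields 4.
4 computations run: n3, n9, n10, n11.
The nodes whose values change: x7, n3, n9, n10, n11.

First demand of the output computes:
  n2 = neg(-4) = 4
  n3 = max2(9, 4) = 9
  n9 = min2(9, 9) = 9
  n10 = max2(4, 9) = 9
  n11 = max2(9, 9) = 9

After the edit, cleaning proceeds:
  n3: a read changed (x7 9->3) — executes, giving 4.
  n9: a read changed (x7 9->3; n3 9->4) — executes, giving 3.
  n10: a read changed (n9 9->3) — executes, giving 4.
  n11: a read changed (n3 9->4; n10 9->4) — executes, giving 4.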